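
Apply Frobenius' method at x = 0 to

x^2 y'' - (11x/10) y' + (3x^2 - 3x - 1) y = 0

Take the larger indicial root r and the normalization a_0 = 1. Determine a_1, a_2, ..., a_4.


Write in Frobenius form y'' + (p(x)/x) y' + (q(x)/x^2) y = 0:
  p(x) = -11/10,  q(x) = 3x^2 - 3x - 1.
Indicial equation: r(r-1) + (-11/10) r + (-1) = 0 -> roots r_1 = 5/2, r_2 = -2/5.
Take r = r_1 = 5/2. Let y(x) = x^r sum_{n>=0} a_n x^n with a_0 = 1.
Substitute y = x^r sum a_n x^n and match x^{r+n}. The recurrence is
  D(n) a_n - 3 a_{n-1} + 3 a_{n-2} = 0,  where D(n) = (r+n)(r+n-1) + (-11/10)(r+n) + (-1).
  a_n = [3 a_{n-1} - 3 a_{n-2}] / D(n).
Since the indicial polynomial factors as (r - r_1)(r - r_2), D(n) = (r_1 + n - r_1)(r_1 + n - r_2) = n(n + 29/10).
Evaluating step by step (a_0 = 1):
  n = 1: D(1) = 1(1 + 29/10) = 39/10; numerator = 3(1) = 3; a_1 = (3)/(39/10) = 10/13
  n = 2: D(2) = 2(2 + 29/10) = 49/5; numerator = 3(10/13) - 3(1) = -9/13; a_2 = (-9/13)/(49/5) = -45/637
  n = 3: D(3) = 3(3 + 29/10) = 177/10; numerator = 3(-45/637) - 3(10/13) = -1605/637; a_3 = (-1605/637)/(177/10) = -5350/37583
  n = 4: D(4) = 4(4 + 29/10) = 138/5; numerator = 3(-5350/37583) - 3(-45/637) = -165/767; a_4 = (-165/767)/(138/5) = -275/35282

r = 5/2; a_0 = 1; a_1 = 10/13; a_2 = -45/637; a_3 = -5350/37583; a_4 = -275/35282


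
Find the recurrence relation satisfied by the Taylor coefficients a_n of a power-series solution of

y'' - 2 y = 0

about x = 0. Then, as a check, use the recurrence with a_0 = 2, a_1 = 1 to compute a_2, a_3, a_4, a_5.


Substitute y = sum_n a_n x^n into y'' + (const) y = 0.
y''(x) = sum_{n>=0} (n+2)(n+1) a_{n+2} x^n.
The ODE becomes sum_n [(n+2)(n+1) a_{n+2} - 2 a_n] x^n = 0.
Setting each coefficient to zero gives the recurrence:
  (n+2)(n+1) a_{n+2} - 2 a_n = 0,
  a_{n+2} = 2 / ((n+1)(n+2)) a_n.

Check with a_0 = 2, a_1 = 1 (apply the recurrence for n = 0, 1, 2, 3): a_0 = 2, a_1 = 1, a_2 = 2, a_3 = 1/3, a_4 = 1/3, a_5 = 1/30.

a_{n+2} = 2/((n+1)(n+2)) * a_n; check: a_0 = 2, a_1 = 1, a_2 = 2, a_3 = 1/3, a_4 = 1/3, a_5 = 1/30


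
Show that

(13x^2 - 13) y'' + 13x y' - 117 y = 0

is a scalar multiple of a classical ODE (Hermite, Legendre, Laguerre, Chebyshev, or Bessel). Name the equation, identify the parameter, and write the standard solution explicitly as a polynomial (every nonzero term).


All three coefficients share the factor -13; dividing through by -13 gives  (1 - x^2) y'' - x y' + 9 y = 0.
This matches the Chebyshev equation (1 - x^2) y'' - x y' + n^2 y = 0 (note the -x y' term, not -2x y') with n^2 = 9, so n = 3; the polynomial solution is T_3(x).
With y = sum_k a_k x^k, matching x^k gives (k+2)(k+1) a_{k+2} = (k^2 - n^2) a_k = (k - 3)(k + 3) a_k. The right side vanishes at k = 3, so the series with the parity of 3 terminates at degree 3.
Standard normalization: leading coefficient of T_n is 2^(n-1), so a_3 = 2^2 = 4. Work downward with a_k = (k+1)(k+2) a_{k+2} / ((k - 3)(k + 3)):
  a_1 = (2)(3)(4) / ((1 - 3)(1 + 3)) = 24/(-8) = -3
Hence T_3(x) = 4 x^3 - 3 x.

T_3(x); series = 4 x^3 - 3 x


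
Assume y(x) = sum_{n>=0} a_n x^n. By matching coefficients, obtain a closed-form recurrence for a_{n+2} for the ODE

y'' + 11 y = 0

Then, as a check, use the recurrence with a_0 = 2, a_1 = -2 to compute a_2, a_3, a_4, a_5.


Substitute y = sum_n a_n x^n into y'' + (const) y = 0.
y''(x) = sum_{n>=0} (n+2)(n+1) a_{n+2} x^n.
The ODE becomes sum_n [(n+2)(n+1) a_{n+2} + 11 a_n] x^n = 0.
Setting each coefficient to zero gives the recurrence:
  (n+2)(n+1) a_{n+2} + 11 a_n = 0,
  a_{n+2} = -11 / ((n+1)(n+2)) a_n.

Check with a_0 = 2, a_1 = -2 (apply the recurrence for n = 0, 1, 2, 3): a_0 = 2, a_1 = -2, a_2 = -11, a_3 = 11/3, a_4 = 121/12, a_5 = -121/60.

a_{n+2} = -11/((n+1)(n+2)) * a_n; check: a_0 = 2, a_1 = -2, a_2 = -11, a_3 = 11/3, a_4 = 121/12, a_5 = -121/60


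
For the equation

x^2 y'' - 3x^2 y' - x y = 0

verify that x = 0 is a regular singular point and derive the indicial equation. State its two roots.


Divide by x^2 to reach normal form y'' + P_1(x) y' + P_2(x) y = 0 with P_1(x) = -3 and P_2(x) = -1/x.
x = 0 is a singular point because the y-coefficient -1/x has a pole at x = 0.
It is a regular singular point because x P_1(x) = p(x) = -3x and x^2 P_2(x) = q(x) = -x are polynomials, hence analytic at x = 0.
p(0) = 0,  q(0) = 0.
Indicial equation: r(r-1) + p(0) r + q(0) = 0, i.e. r^2 + (p(0) - 1) r + q(0) = 0, i.e. r^2 - 1 r = 0.
Discriminant: (-1)^2 - 4(0) = 1, so r = (1 ± 1)/2.
Solving: r_1 = 1, r_2 = 0.

indicial: r^2 - 1 r = 0; roots r_1 = 1, r_2 = 0


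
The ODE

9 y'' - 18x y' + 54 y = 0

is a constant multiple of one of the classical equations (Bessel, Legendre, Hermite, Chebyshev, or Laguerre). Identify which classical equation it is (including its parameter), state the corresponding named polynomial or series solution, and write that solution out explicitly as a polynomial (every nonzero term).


All three coefficients share the factor 9; dividing through by 9 gives  y'' - 2x y' + 6 y = 0.
This matches the Hermite equation y'' - 2x y' + 2n y = 0 with 2n = 6, so n = 3; the polynomial solution is H_3(x).
With y = sum_k a_k x^k, matching x^k gives (k+2)(k+1) a_{k+2} = 2(k - n) a_k = 2(k - 3) a_k. The right side vanishes at k = 3, so the series with the parity of 3 terminates at degree 3.
Standard normalization: leading coefficient of H_n is 2^n, so a_3 = 2^3 = 8. Work downward with a_k = (k+1)(k+2) a_{k+2} / (2(k - n)):
  a_1 = (2)(3)(8) / (2(1 - 3)) = 48/(-4) = -12
Hence H_3(x) = 8 x^3 - 12 x.

H_3(x); series = 8 x^3 - 12 x


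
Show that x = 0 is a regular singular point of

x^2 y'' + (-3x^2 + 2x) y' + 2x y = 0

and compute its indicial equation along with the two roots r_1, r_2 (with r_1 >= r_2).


Divide by x^2 to reach normal form y'' + P_1(x) y' + P_2(x) y = 0 with P_1(x) = -3 + 2/x and P_2(x) = 2/x.
x = 0 is a singular point because the y'-coefficient -3 + 2/x has a pole at x = 0 and the y-coefficient 2/x has a pole at x = 0.
It is a regular singular point because x P_1(x) = p(x) = 2 - 3x and x^2 P_2(x) = q(x) = 2x are polynomials, hence analytic at x = 0.
p(0) = 2,  q(0) = 0.
Indicial equation: r(r-1) + p(0) r + q(0) = 0, i.e. r^2 + (p(0) - 1) r + q(0) = 0, i.e. r^2 + 1 r = 0.
Discriminant: (1)^2 - 4(0) = 1, so r = (-1 ± 1)/2.
Solving: r_1 = 0, r_2 = -1.

indicial: r^2 + 1 r = 0; roots r_1 = 0, r_2 = -1


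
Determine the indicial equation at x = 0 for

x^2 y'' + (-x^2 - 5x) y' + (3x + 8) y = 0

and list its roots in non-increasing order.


Divide by x^2 to reach normal form y'' + P_1(x) y' + P_2(x) y = 0 with P_1(x) = -1 - 5/x and P_2(x) = 3/x + 8/x^2.
x = 0 is a singular point because the y'-coefficient -1 - 5/x has a pole at x = 0 and the y-coefficient 3/x + 8/x^2 has a pole at x = 0.
It is a regular singular point because x P_1(x) = p(x) = -x - 5 and x^2 P_2(x) = q(x) = 3x + 8 are polynomials, hence analytic at x = 0.
p(0) = -5,  q(0) = 8.
Indicial equation: r(r-1) + p(0) r + q(0) = 0, i.e. r^2 + (p(0) - 1) r + q(0) = 0, i.e. r^2 - 6 r + 8 = 0.
Discriminant: (-6)^2 - 4(8) = 4, so r = (6 ± 2)/2.
Solving: r_1 = 4, r_2 = 2.

indicial: r^2 - 6 r + 8 = 0; roots r_1 = 4, r_2 = 2


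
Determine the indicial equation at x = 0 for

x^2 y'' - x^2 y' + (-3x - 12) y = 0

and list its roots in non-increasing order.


Divide by x^2 to reach normal form y'' + P_1(x) y' + P_2(x) y = 0 with P_1(x) = -1 and P_2(x) = -3/x - 12/x^2.
x = 0 is a singular point because the y-coefficient -3/x - 12/x^2 has a pole at x = 0.
It is a regular singular point because x P_1(x) = p(x) = -x and x^2 P_2(x) = q(x) = -3x - 12 are polynomials, hence analytic at x = 0.
p(0) = 0,  q(0) = -12.
Indicial equation: r(r-1) + p(0) r + q(0) = 0, i.e. r^2 + (p(0) - 1) r + q(0) = 0, i.e. r^2 - 1 r - 12 = 0.
Discriminant: (-1)^2 - 4(-12) = 49, so r = (1 ± 7)/2.
Solving: r_1 = 4, r_2 = -3.

indicial: r^2 - 1 r - 12 = 0; roots r_1 = 4, r_2 = -3


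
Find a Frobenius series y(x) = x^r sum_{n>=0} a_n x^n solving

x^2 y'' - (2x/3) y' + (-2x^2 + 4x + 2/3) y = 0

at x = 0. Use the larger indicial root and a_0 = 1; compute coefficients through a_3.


Write in Frobenius form y'' + (p(x)/x) y' + (q(x)/x^2) y = 0:
  p(x) = -2/3,  q(x) = -2x^2 + 4x + 2/3.
Indicial equation: r(r-1) + (-2/3) r + (2/3) = 0 -> roots r_1 = 1, r_2 = 2/3.
Take r = r_1 = 1. Let y(x) = x^r sum_{n>=0} a_n x^n with a_0 = 1.
Substitute y = x^r sum a_n x^n and match x^{r+n}. The recurrence is
  D(n) a_n + 4 a_{n-1} - 2 a_{n-2} = 0,  where D(n) = (r+n)(r+n-1) + (-2/3)(r+n) + (2/3).
  a_n = [-4 a_{n-1} + 2 a_{n-2}] / D(n).
Since the indicial polynomial factors as (r - r_1)(r - r_2), D(n) = (r_1 + n - r_1)(r_1 + n - r_2) = n(n + 1/3).
Evaluating step by step (a_0 = 1):
  n = 1: D(1) = 1(1 + 1/3) = 4/3; numerator = -4(1) = -4; a_1 = (-4)/(4/3) = -3
  n = 2: D(2) = 2(2 + 1/3) = 14/3; numerator = -4(-3) + 2(1) = 14; a_2 = (14)/(14/3) = 3
  n = 3: D(3) = 3(3 + 1/3) = 10; numerator = -4(3) + 2(-3) = -18; a_3 = (-18)/(10) = -9/5

r = 1; a_0 = 1; a_1 = -3; a_2 = 3; a_3 = -9/5


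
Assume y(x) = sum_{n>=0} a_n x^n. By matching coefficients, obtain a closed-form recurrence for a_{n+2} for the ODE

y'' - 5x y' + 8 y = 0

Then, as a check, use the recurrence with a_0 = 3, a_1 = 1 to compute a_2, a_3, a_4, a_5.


Substitute y = sum_n a_n x^n.
y''(x) has coefficient (n+2)(n+1) a_{n+2} at x^n;
-5 x y'(x) has coefficient -5 n a_n at x^n (shift);
8 y(x) has coefficient 8 a_n at x^n.
Matching x^n: (n+2)(n+1) a_{n+2} + (-5n + 8) a_n = 0.
Thus a_{n+2} = (5n - 8) / ((n+1)(n+2)) * a_n.

Check with a_0 = 3, a_1 = 1 (apply the recurrence for n = 0, 1, 2, 3): a_0 = 3, a_1 = 1, a_2 = -12, a_3 = -1/2, a_4 = -2, a_5 = -7/40.

a_(n+2) = (5n - 8) / ((n+1)(n+2)) * a_n; check: a_0 = 3, a_1 = 1, a_2 = -12, a_3 = -1/2, a_4 = -2, a_5 = -7/40


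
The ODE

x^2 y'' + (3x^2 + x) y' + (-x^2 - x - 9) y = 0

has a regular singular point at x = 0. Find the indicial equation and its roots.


Divide by x^2 to reach normal form y'' + P_1(x) y' + P_2(x) y = 0 with P_1(x) = 3 + 1/x and P_2(x) = -1 - 1/x - 9/x^2.
x = 0 is a singular point because the y'-coefficient 3 + 1/x has a pole at x = 0 and the y-coefficient -1 - 1/x - 9/x^2 has a pole at x = 0.
It is a regular singular point because x P_1(x) = p(x) = 3x + 1 and x^2 P_2(x) = q(x) = -x^2 - x - 9 are polynomials, hence analytic at x = 0.
p(0) = 1,  q(0) = -9.
Indicial equation: r(r-1) + p(0) r + q(0) = 0, i.e. r^2 + (p(0) - 1) r + q(0) = 0, i.e. r^2 - 9 = 0.
Discriminant: (0)^2 - 4(-9) = 36, so r = (0 ± 6)/2.
Solving: r_1 = 3, r_2 = -3.

indicial: r^2 - 9 = 0; roots r_1 = 3, r_2 = -3


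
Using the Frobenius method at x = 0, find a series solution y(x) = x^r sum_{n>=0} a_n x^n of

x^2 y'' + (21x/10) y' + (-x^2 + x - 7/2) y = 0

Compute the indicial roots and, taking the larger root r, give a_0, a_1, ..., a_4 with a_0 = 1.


Write in Frobenius form y'' + (p(x)/x) y' + (q(x)/x^2) y = 0:
  p(x) = 21/10,  q(x) = -x^2 + x - 7/2.
Indicial equation: r(r-1) + (21/10) r + (-7/2) = 0 -> roots r_1 = 7/5, r_2 = -5/2.
Take r = r_1 = 7/5. Let y(x) = x^r sum_{n>=0} a_n x^n with a_0 = 1.
Substitute y = x^r sum a_n x^n and match x^{r+n}. The recurrence is
  D(n) a_n + 1 a_{n-1} - 1 a_{n-2} = 0,  where D(n) = (r+n)(r+n-1) + (21/10)(r+n) + (-7/2).
  a_n = [-1 a_{n-1} + 1 a_{n-2}] / D(n).
Since the indicial polynomial factors as (r - r_1)(r - r_2), D(n) = (r_1 + n - r_1)(r_1 + n - r_2) = n(n + 39/10).
Evaluating step by step (a_0 = 1):
  n = 1: D(1) = 1(1 + 39/10) = 49/10; numerator = -1(1) = -1; a_1 = (-1)/(49/10) = -10/49
  n = 2: D(2) = 2(2 + 39/10) = 59/5; numerator = -1(-10/49) + 1(1) = 59/49; a_2 = (59/49)/(59/5) = 5/49
  n = 3: D(3) = 3(3 + 39/10) = 207/10; numerator = -1(5/49) + 1(-10/49) = -15/49; a_3 = (-15/49)/(207/10) = -50/3381
  n = 4: D(4) = 4(4 + 39/10) = 158/5; numerator = -1(-50/3381) + 1(5/49) = 395/3381; a_4 = (395/3381)/(158/5) = 25/6762

r = 7/5; a_0 = 1; a_1 = -10/49; a_2 = 5/49; a_3 = -50/3381; a_4 = 25/6762


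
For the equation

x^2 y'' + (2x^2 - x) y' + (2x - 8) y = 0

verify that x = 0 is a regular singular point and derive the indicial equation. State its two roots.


Divide by x^2 to reach normal form y'' + P_1(x) y' + P_2(x) y = 0 with P_1(x) = 2 - 1/x and P_2(x) = 2/x - 8/x^2.
x = 0 is a singular point because the y'-coefficient 2 - 1/x has a pole at x = 0 and the y-coefficient 2/x - 8/x^2 has a pole at x = 0.
It is a regular singular point because x P_1(x) = p(x) = 2x - 1 and x^2 P_2(x) = q(x) = 2x - 8 are polynomials, hence analytic at x = 0.
p(0) = -1,  q(0) = -8.
Indicial equation: r(r-1) + p(0) r + q(0) = 0, i.e. r^2 + (p(0) - 1) r + q(0) = 0, i.e. r^2 - 2 r - 8 = 0.
Discriminant: (-2)^2 - 4(-8) = 36, so r = (2 ± 6)/2.
Solving: r_1 = 4, r_2 = -2.

indicial: r^2 - 2 r - 8 = 0; roots r_1 = 4, r_2 = -2


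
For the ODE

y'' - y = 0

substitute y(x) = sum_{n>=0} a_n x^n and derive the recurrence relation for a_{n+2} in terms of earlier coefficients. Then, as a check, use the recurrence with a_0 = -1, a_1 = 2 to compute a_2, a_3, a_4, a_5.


Substitute y = sum_n a_n x^n into y'' + (const) y = 0.
y''(x) = sum_{n>=0} (n+2)(n+1) a_{n+2} x^n.
The ODE becomes sum_n [(n+2)(n+1) a_{n+2} - 1 a_n] x^n = 0.
Setting each coefficient to zero gives the recurrence:
  (n+2)(n+1) a_{n+2} - 1 a_n = 0,
  a_{n+2} = 1 / ((n+1)(n+2)) a_n.

Check with a_0 = -1, a_1 = 2 (apply the recurrence for n = 0, 1, 2, 3): a_0 = -1, a_1 = 2, a_2 = -1/2, a_3 = 1/3, a_4 = -1/24, a_5 = 1/60.

a_{n+2} = 1/((n+1)(n+2)) * a_n; check: a_0 = -1, a_1 = 2, a_2 = -1/2, a_3 = 1/3, a_4 = -1/24, a_5 = 1/60


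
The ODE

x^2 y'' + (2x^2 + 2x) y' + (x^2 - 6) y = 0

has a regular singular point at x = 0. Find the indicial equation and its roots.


Divide by x^2 to reach normal form y'' + P_1(x) y' + P_2(x) y = 0 with P_1(x) = 2 + 2/x and P_2(x) = 1 - 6/x^2.
x = 0 is a singular point because the y'-coefficient 2 + 2/x has a pole at x = 0 and the y-coefficient 1 - 6/x^2 has a pole at x = 0.
It is a regular singular point because x P_1(x) = p(x) = 2x + 2 and x^2 P_2(x) = q(x) = x^2 - 6 are polynomials, hence analytic at x = 0.
p(0) = 2,  q(0) = -6.
Indicial equation: r(r-1) + p(0) r + q(0) = 0, i.e. r^2 + (p(0) - 1) r + q(0) = 0, i.e. r^2 + 1 r - 6 = 0.
Discriminant: (1)^2 - 4(-6) = 25, so r = (-1 ± 5)/2.
Solving: r_1 = 2, r_2 = -3.

indicial: r^2 + 1 r - 6 = 0; roots r_1 = 2, r_2 = -3


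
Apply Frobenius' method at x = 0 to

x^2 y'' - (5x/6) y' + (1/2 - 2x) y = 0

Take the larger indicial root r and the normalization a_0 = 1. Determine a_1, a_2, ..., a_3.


Write in Frobenius form y'' + (p(x)/x) y' + (q(x)/x^2) y = 0:
  p(x) = -5/6,  q(x) = 1/2 - 2x.
Indicial equation: r(r-1) + (-5/6) r + (1/2) = 0 -> roots r_1 = 3/2, r_2 = 1/3.
Take r = r_1 = 3/2. Let y(x) = x^r sum_{n>=0} a_n x^n with a_0 = 1.
Substitute y = x^r sum a_n x^n and match x^{r+n}. The recurrence is
  D(n) a_n - 2 a_{n-1} = 0,  where D(n) = (r+n)(r+n-1) + (-5/6)(r+n) + (1/2).
  a_n = 2 / D(n) * a_{n-1}.
Since the indicial polynomial factors as (r - r_1)(r - r_2), D(n) = (r_1 + n - r_1)(r_1 + n - r_2) = n(n + 7/6).
Evaluating step by step (a_0 = 1):
  n = 1: D(1) = 1(1 + 7/6) = 13/6; numerator = 2(1) = 2; a_1 = (2)/(13/6) = 12/13
  n = 2: D(2) = 2(2 + 7/6) = 19/3; numerator = 2(12/13) = 24/13; a_2 = (24/13)/(19/3) = 72/247
  n = 3: D(3) = 3(3 + 7/6) = 25/2; numerator = 2(72/247) = 144/247; a_3 = (144/247)/(25/2) = 288/6175

r = 3/2; a_0 = 1; a_1 = 12/13; a_2 = 72/247; a_3 = 288/6175


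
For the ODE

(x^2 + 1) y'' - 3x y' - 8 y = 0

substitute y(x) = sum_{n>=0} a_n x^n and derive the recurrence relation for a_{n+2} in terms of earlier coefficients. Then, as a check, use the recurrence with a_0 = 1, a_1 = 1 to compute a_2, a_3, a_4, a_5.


Substitute y = sum_n a_n x^n.
(1 + 1 x^2) y'' contributes (n+2)(n+1) a_{n+2} + n(n-1) a_n at x^n.
-3 x y'(x) contributes -3 n a_n at x^n.
-8 y(x) contributes -8 a_n at x^n.
Matching x^n: (n+2)(n+1) a_{n+2} + (n(n-1) - 3 n - 8) a_n = 0.
Thus a_{n+2} = (-n(n-1) + 3 n + 8) / ((n+1)(n+2)) * a_n.

Check with a_0 = 1, a_1 = 1 (apply the recurrence for n = 0, 1, 2, 3): a_0 = 1, a_1 = 1, a_2 = 4, a_3 = 11/6, a_4 = 4, a_5 = 121/120.

a_(n+2) = (-n(n-1) + 3 n + 8) / ((n+1)(n+2)) * a_n; check: a_0 = 1, a_1 = 1, a_2 = 4, a_3 = 11/6, a_4 = 4, a_5 = 121/120


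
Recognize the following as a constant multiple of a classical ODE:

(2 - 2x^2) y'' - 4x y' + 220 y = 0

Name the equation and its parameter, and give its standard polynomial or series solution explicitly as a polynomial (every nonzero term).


All three coefficients share the factor 2; dividing through by 2 gives  (1 - x^2) y'' - 2x y' + 110 y = 0.
This matches the Legendre equation (1 - x^2) y'' - 2x y' + n(n+1) y = 0 (note the -2x y' term) with n(n+1) = 110, so n = 10; the polynomial solution is P_10(x).
With y = sum_k a_k x^k, matching x^k gives (k+2)(k+1) a_{k+2} = [k(k+1) - n(n+1)] a_k = (k - 10)(k + 11) a_k. The right side vanishes at k = 10, so the series with the parity of 10 terminates at degree 10.
Standard normalization (P_n(1) = 1): leading coefficient (2n)!/(2^n (n!)^2) = 2432902008176640000/(1024*13168189440000) = 46189/256, so a_10 = 46189/256. Work downward with a_k = (k+1)(k+2) a_{k+2} / ((k - 10)(k + 11)):
  a_8 = (9)(10)(46189/256) / ((8 - 10)(8 + 11)) = (2078505/128)/(-38) = -109395/256
  a_6 = (7)(8)(-109395/256) / ((6 - 10)(6 + 11)) = (-765765/32)/(-68) = 45045/128
  a_4 = (5)(6)(45045/128) / ((4 - 10)(4 + 11)) = (675675/64)/(-90) = -15015/128
  a_2 = (3)(4)(-15015/128) / ((2 - 10)(2 + 11)) = (-45045/32)/(-104) = 3465/256
  a_0 = (1)(2)(3465/256) / ((0 - 10)(0 + 11)) = (3465/128)/(-110) = -63/256
Hence P_10(x) = 46189 x^10/256 - 109395 x^8/256 + 45045 x^6/128 - 15015 x^4/128 + 3465 x^2/256 - 63/256.

P_10(x); series = 46189 x^10/256 - 109395 x^8/256 + 45045 x^6/128 - 15015 x^4/128 + 3465 x^2/256 - 63/256


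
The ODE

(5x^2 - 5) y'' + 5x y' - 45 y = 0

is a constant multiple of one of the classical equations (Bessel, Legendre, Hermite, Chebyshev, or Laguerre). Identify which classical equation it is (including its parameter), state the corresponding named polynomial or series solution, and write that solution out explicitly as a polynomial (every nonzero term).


All three coefficients share the factor -5; dividing through by -5 gives  (1 - x^2) y'' - x y' + 9 y = 0.
This matches the Chebyshev equation (1 - x^2) y'' - x y' + n^2 y = 0 (note the -x y' term, not -2x y') with n^2 = 9, so n = 3; the polynomial solution is T_3(x).
With y = sum_k a_k x^k, matching x^k gives (k+2)(k+1) a_{k+2} = (k^2 - n^2) a_k = (k - 3)(k + 3) a_k. The right side vanishes at k = 3, so the series with the parity of 3 terminates at degree 3.
Standard normalization: leading coefficient of T_n is 2^(n-1), so a_3 = 2^2 = 4. Work downward with a_k = (k+1)(k+2) a_{k+2} / ((k - 3)(k + 3)):
  a_1 = (2)(3)(4) / ((1 - 3)(1 + 3)) = 24/(-8) = -3
Hence T_3(x) = 4 x^3 - 3 x.

T_3(x); series = 4 x^3 - 3 x


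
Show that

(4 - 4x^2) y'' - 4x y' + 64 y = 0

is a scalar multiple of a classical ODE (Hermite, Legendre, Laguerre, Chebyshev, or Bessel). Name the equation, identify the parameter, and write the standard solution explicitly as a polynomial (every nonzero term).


All three coefficients share the factor 4; dividing through by 4 gives  (1 - x^2) y'' - x y' + 16 y = 0.
This matches the Chebyshev equation (1 - x^2) y'' - x y' + n^2 y = 0 (note the -x y' term, not -2x y') with n^2 = 16, so n = 4; the polynomial solution is T_4(x).
With y = sum_k a_k x^k, matching x^k gives (k+2)(k+1) a_{k+2} = (k^2 - n^2) a_k = (k - 4)(k + 4) a_k. The right side vanishes at k = 4, so the series with the parity of 4 terminates at degree 4.
Standard normalization: leading coefficient of T_n is 2^(n-1), so a_4 = 2^3 = 8. Work downward with a_k = (k+1)(k+2) a_{k+2} / ((k - 4)(k + 4)):
  a_2 = (3)(4)(8) / ((2 - 4)(2 + 4)) = 96/(-12) = -8
  a_0 = (1)(2)(-8) / ((0 - 4)(0 + 4)) = -16/(-16) = 1
Hence T_4(x) = 8 x^4 - 8 x^2 + 1.

T_4(x); series = 8 x^4 - 8 x^2 + 1


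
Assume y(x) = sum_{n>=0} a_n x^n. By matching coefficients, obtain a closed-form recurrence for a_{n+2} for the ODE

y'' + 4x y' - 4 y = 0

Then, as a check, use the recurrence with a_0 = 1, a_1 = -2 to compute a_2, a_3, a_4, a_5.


Substitute y = sum_n a_n x^n.
y''(x) has coefficient (n+2)(n+1) a_{n+2} at x^n;
4 x y'(x) has coefficient 4 n a_n at x^n (shift);
-4 y(x) has coefficient -4 a_n at x^n.
Matching x^n: (n+2)(n+1) a_{n+2} + (4n - 4) a_n = 0.
Thus a_{n+2} = (-4n + 4) / ((n+1)(n+2)) * a_n.

Check with a_0 = 1, a_1 = -2 (apply the recurrence for n = 0, 1, 2, 3): a_0 = 1, a_1 = -2, a_2 = 2, a_3 = 0, a_4 = -2/3, a_5 = 0.

a_(n+2) = (-4n + 4) / ((n+1)(n+2)) * a_n; check: a_0 = 1, a_1 = -2, a_2 = 2, a_3 = 0, a_4 = -2/3, a_5 = 0


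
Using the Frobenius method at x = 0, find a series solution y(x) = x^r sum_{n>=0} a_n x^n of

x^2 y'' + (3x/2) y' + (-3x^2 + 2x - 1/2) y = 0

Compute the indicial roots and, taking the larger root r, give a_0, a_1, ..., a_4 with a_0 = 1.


Write in Frobenius form y'' + (p(x)/x) y' + (q(x)/x^2) y = 0:
  p(x) = 3/2,  q(x) = -3x^2 + 2x - 1/2.
Indicial equation: r(r-1) + (3/2) r + (-1/2) = 0 -> roots r_1 = 1/2, r_2 = -1.
Take r = r_1 = 1/2. Let y(x) = x^r sum_{n>=0} a_n x^n with a_0 = 1.
Substitute y = x^r sum a_n x^n and match x^{r+n}. The recurrence is
  D(n) a_n + 2 a_{n-1} - 3 a_{n-2} = 0,  where D(n) = (r+n)(r+n-1) + (3/2)(r+n) + (-1/2).
  a_n = [-2 a_{n-1} + 3 a_{n-2}] / D(n).
Since the indicial polynomial factors as (r - r_1)(r - r_2), D(n) = (r_1 + n - r_1)(r_1 + n - r_2) = n(n + 3/2).
Evaluating step by step (a_0 = 1):
  n = 1: D(1) = 1(1 + 3/2) = 5/2; numerator = -2(1) = -2; a_1 = (-2)/(5/2) = -4/5
  n = 2: D(2) = 2(2 + 3/2) = 7; numerator = -2(-4/5) + 3(1) = 23/5; a_2 = (23/5)/(7) = 23/35
  n = 3: D(3) = 3(3 + 3/2) = 27/2; numerator = -2(23/35) + 3(-4/5) = -26/7; a_3 = (-26/7)/(27/2) = -52/189
  n = 4: D(4) = 4(4 + 3/2) = 22; numerator = -2(-52/189) + 3(23/35) = 2383/945; a_4 = (2383/945)/(22) = 2383/20790

r = 1/2; a_0 = 1; a_1 = -4/5; a_2 = 23/35; a_3 = -52/189; a_4 = 2383/20790


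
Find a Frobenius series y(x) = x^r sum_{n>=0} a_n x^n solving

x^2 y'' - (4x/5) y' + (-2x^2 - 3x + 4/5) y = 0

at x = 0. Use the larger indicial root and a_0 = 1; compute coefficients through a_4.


Write in Frobenius form y'' + (p(x)/x) y' + (q(x)/x^2) y = 0:
  p(x) = -4/5,  q(x) = -2x^2 - 3x + 4/5.
Indicial equation: r(r-1) + (-4/5) r + (4/5) = 0 -> roots r_1 = 1, r_2 = 4/5.
Take r = r_1 = 1. Let y(x) = x^r sum_{n>=0} a_n x^n with a_0 = 1.
Substitute y = x^r sum a_n x^n and match x^{r+n}. The recurrence is
  D(n) a_n - 3 a_{n-1} - 2 a_{n-2} = 0,  where D(n) = (r+n)(r+n-1) + (-4/5)(r+n) + (4/5).
  a_n = [3 a_{n-1} + 2 a_{n-2}] / D(n).
Since the indicial polynomial factors as (r - r_1)(r - r_2), D(n) = (r_1 + n - r_1)(r_1 + n - r_2) = n(n + 1/5).
Evaluating step by step (a_0 = 1):
  n = 1: D(1) = 1(1 + 1/5) = 6/5; numerator = 3(1) = 3; a_1 = (3)/(6/5) = 5/2
  n = 2: D(2) = 2(2 + 1/5) = 22/5; numerator = 3(5/2) + 2(1) = 19/2; a_2 = (19/2)/(22/5) = 95/44
  n = 3: D(3) = 3(3 + 1/5) = 48/5; numerator = 3(95/44) + 2(5/2) = 505/44; a_3 = (505/44)/(48/5) = 2525/2112
  n = 4: D(4) = 4(4 + 1/5) = 84/5; numerator = 3(2525/2112) + 2(95/44) = 5565/704; a_4 = (5565/704)/(84/5) = 1325/2816

r = 1; a_0 = 1; a_1 = 5/2; a_2 = 95/44; a_3 = 2525/2112; a_4 = 1325/2816


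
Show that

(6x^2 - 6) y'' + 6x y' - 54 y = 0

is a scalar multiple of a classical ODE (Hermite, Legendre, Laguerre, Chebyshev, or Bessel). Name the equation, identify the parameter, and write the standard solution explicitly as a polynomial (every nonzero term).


All three coefficients share the factor -6; dividing through by -6 gives  (1 - x^2) y'' - x y' + 9 y = 0.
This matches the Chebyshev equation (1 - x^2) y'' - x y' + n^2 y = 0 (note the -x y' term, not -2x y') with n^2 = 9, so n = 3; the polynomial solution is T_3(x).
With y = sum_k a_k x^k, matching x^k gives (k+2)(k+1) a_{k+2} = (k^2 - n^2) a_k = (k - 3)(k + 3) a_k. The right side vanishes at k = 3, so the series with the parity of 3 terminates at degree 3.
Standard normalization: leading coefficient of T_n is 2^(n-1), so a_3 = 2^2 = 4. Work downward with a_k = (k+1)(k+2) a_{k+2} / ((k - 3)(k + 3)):
  a_1 = (2)(3)(4) / ((1 - 3)(1 + 3)) = 24/(-8) = -3
Hence T_3(x) = 4 x^3 - 3 x.

T_3(x); series = 4 x^3 - 3 x


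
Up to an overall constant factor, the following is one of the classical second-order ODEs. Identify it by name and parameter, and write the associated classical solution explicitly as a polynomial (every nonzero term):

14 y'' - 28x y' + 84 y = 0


All three coefficients share the factor 14; dividing through by 14 gives  y'' - 2x y' + 6 y = 0.
This matches the Hermite equation y'' - 2x y' + 2n y = 0 with 2n = 6, so n = 3; the polynomial solution is H_3(x).
With y = sum_k a_k x^k, matching x^k gives (k+2)(k+1) a_{k+2} = 2(k - n) a_k = 2(k - 3) a_k. The right side vanishes at k = 3, so the series with the parity of 3 terminates at degree 3.
Standard normalization: leading coefficient of H_n is 2^n, so a_3 = 2^3 = 8. Work downward with a_k = (k+1)(k+2) a_{k+2} / (2(k - n)):
  a_1 = (2)(3)(8) / (2(1 - 3)) = 48/(-4) = -12
Hence H_3(x) = 8 x^3 - 12 x.

H_3(x); series = 8 x^3 - 12 x


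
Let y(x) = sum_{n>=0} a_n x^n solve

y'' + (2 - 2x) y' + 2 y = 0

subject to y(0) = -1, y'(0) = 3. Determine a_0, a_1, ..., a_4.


Ansatz: y(x) = sum_{n>=0} a_n x^n, so y'(x) = sum_{n>=1} n a_n x^(n-1) and y''(x) = sum_{n>=2} n(n-1) a_n x^(n-2).
Substitute into P(x) y'' + Q(x) y' + R(x) y = 0 with P(x) = 1, Q(x) = 2 - 2x, R(x) = 2, and match powers of x.
Initial conditions: a_0 = -1, a_1 = 3.
Setting the coefficient of each power of x to zero and solving order by order (substituting the coefficients already found):
  x^0: 2 a_2 + 2 a_1 + 2 a_0 = 0  ->  2 a_2 = -2 a_1 - 2 a_0 = -4  ->  a_2 = -2
  x^1: 6 a_3 + 4 a_2 = 0  ->  6 a_3 = -4 a_2 = 8  ->  a_3 = 4/3
  x^2: 12 a_4 + 6 a_3 - 2 a_2 = 0  ->  12 a_4 = -6 a_3 + 2 a_2 = -12  ->  a_4 = -1
Truncated series: y(x) = -1 + 3 x - 2 x^2 + (4/3) x^3 - x^4 + O(x^5).

a_0 = -1; a_1 = 3; a_2 = -2; a_3 = 4/3; a_4 = -1


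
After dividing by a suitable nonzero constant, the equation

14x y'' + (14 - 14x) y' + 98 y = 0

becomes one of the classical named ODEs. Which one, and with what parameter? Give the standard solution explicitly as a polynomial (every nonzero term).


All three coefficients share the factor 14; dividing through by 14 gives  x y'' + (1 - x) y' + 7 y = 0.
This matches the Laguerre equation x y'' + (1 - x) y' + n y = 0 with n = 7; the polynomial solution is L_7(x).
With y = sum_k a_k x^k, matching x^k gives (k+1)k a_{k+1} + (k+1) a_{k+1} - k a_k + n a_k = 0, i.e. (k+1)^2 a_{k+1} = (k - n) a_k = (k - 7) a_k. The right side vanishes at k = 7, so the series terminates at degree 7.
Standard normalization L_n(0) = 1 gives a_0 = 1. Work upward with a_{k+1} = (k - 7) a_k / (k+1)^2:
  a_1 = (0 - 7)(1) / 1^2 = -7/1 = -7
  a_2 = (1 - 7)(-7) / 2^2 = 42/4 = 21/2
  a_3 = (2 - 7)(21/2) / 3^2 = (-105/2)/9 = -35/6
  a_4 = (3 - 7)(-35/6) / 4^2 = (70/3)/16 = 35/24
  a_5 = (4 - 7)(35/24) / 5^2 = (-35/8)/25 = -7/40
  a_6 = (5 - 7)(-7/40) / 6^2 = (7/20)/36 = 7/720
  a_7 = (6 - 7)(7/720) / 7^2 = (-7/720)/49 = -1/5040
Hence L_7(x) = -x^7/5040 + 7 x^6/720 - 7 x^5/40 + 35 x^4/24 - 35 x^3/6 + 21 x^2/2 - 7 x + 1.

L_7(x); series = -x^7/5040 + 7 x^6/720 - 7 x^5/40 + 35 x^4/24 - 35 x^3/6 + 21 x^2/2 - 7 x + 1


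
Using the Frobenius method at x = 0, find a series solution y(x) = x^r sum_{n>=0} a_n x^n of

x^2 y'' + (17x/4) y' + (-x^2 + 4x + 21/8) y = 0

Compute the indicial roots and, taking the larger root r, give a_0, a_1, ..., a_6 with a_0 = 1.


Write in Frobenius form y'' + (p(x)/x) y' + (q(x)/x^2) y = 0:
  p(x) = 17/4,  q(x) = -x^2 + 4x + 21/8.
Indicial equation: r(r-1) + (17/4) r + (21/8) = 0 -> roots r_1 = -3/2, r_2 = -7/4.
Take r = r_1 = -3/2. Let y(x) = x^r sum_{n>=0} a_n x^n with a_0 = 1.
Substitute y = x^r sum a_n x^n and match x^{r+n}. The recurrence is
  D(n) a_n + 4 a_{n-1} - 1 a_{n-2} = 0,  where D(n) = (r+n)(r+n-1) + (17/4)(r+n) + (21/8).
  a_n = [-4 a_{n-1} + 1 a_{n-2}] / D(n).
Since the indicial polynomial factors as (r - r_1)(r - r_2), D(n) = (r_1 + n - r_1)(r_1 + n - r_2) = n(n + 1/4).
Evaluating step by step (a_0 = 1):
  n = 1: D(1) = 1(1 + 1/4) = 5/4; numerator = -4(1) = -4; a_1 = (-4)/(5/4) = -16/5
  n = 2: D(2) = 2(2 + 1/4) = 9/2; numerator = -4(-16/5) + 1(1) = 69/5; a_2 = (69/5)/(9/2) = 46/15
  n = 3: D(3) = 3(3 + 1/4) = 39/4; numerator = -4(46/15) + 1(-16/5) = -232/15; a_3 = (-232/15)/(39/4) = -928/585
  n = 4: D(4) = 4(4 + 1/4) = 17; numerator = -4(-928/585) + 1(46/15) = 5506/585; a_4 = (5506/585)/(17) = 5506/9945
  n = 5: D(5) = 5(5 + 1/4) = 105/4; numerator = -4(5506/9945) + 1(-928/585) = -840/221; a_5 = (-840/221)/(105/4) = -32/221
  n = 6: D(6) = 6(6 + 1/4) = 75/2; numerator = -4(-32/221) + 1(5506/9945) = 11266/9945; a_6 = (11266/9945)/(75/2) = 22532/745875

r = -3/2; a_0 = 1; a_1 = -16/5; a_2 = 46/15; a_3 = -928/585; a_4 = 5506/9945; a_5 = -32/221; a_6 = 22532/745875


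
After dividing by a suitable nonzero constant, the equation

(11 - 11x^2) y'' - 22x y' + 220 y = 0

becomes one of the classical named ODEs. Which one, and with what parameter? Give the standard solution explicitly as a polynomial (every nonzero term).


All three coefficients share the factor 11; dividing through by 11 gives  (1 - x^2) y'' - 2x y' + 20 y = 0.
This matches the Legendre equation (1 - x^2) y'' - 2x y' + n(n+1) y = 0 (note the -2x y' term) with n(n+1) = 20, so n = 4; the polynomial solution is P_4(x).
With y = sum_k a_k x^k, matching x^k gives (k+2)(k+1) a_{k+2} = [k(k+1) - n(n+1)] a_k = (k - 4)(k + 5) a_k. The right side vanishes at k = 4, so the series with the parity of 4 terminates at degree 4.
Standard normalization (P_n(1) = 1): leading coefficient (2n)!/(2^n (n!)^2) = 40320/(16*576) = 35/8, so a_4 = 35/8. Work downward with a_k = (k+1)(k+2) a_{k+2} / ((k - 4)(k + 5)):
  a_2 = (3)(4)(35/8) / ((2 - 4)(2 + 5)) = (105/2)/(-14) = -15/4
  a_0 = (1)(2)(-15/4) / ((0 - 4)(0 + 5)) = (-15/2)/(-20) = 3/8
Hence P_4(x) = 35 x^4/8 - 15 x^2/4 + 3/8.

P_4(x); series = 35 x^4/8 - 15 x^2/4 + 3/8


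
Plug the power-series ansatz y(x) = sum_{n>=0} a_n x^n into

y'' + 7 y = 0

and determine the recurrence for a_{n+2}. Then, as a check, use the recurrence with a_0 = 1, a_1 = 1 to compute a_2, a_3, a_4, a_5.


Substitute y = sum_n a_n x^n into y'' + (const) y = 0.
y''(x) = sum_{n>=0} (n+2)(n+1) a_{n+2} x^n.
The ODE becomes sum_n [(n+2)(n+1) a_{n+2} + 7 a_n] x^n = 0.
Setting each coefficient to zero gives the recurrence:
  (n+2)(n+1) a_{n+2} + 7 a_n = 0,
  a_{n+2} = -7 / ((n+1)(n+2)) a_n.

Check with a_0 = 1, a_1 = 1 (apply the recurrence for n = 0, 1, 2, 3): a_0 = 1, a_1 = 1, a_2 = -7/2, a_3 = -7/6, a_4 = 49/24, a_5 = 49/120.

a_{n+2} = -7/((n+1)(n+2)) * a_n; check: a_0 = 1, a_1 = 1, a_2 = -7/2, a_3 = -7/6, a_4 = 49/24, a_5 = 49/120


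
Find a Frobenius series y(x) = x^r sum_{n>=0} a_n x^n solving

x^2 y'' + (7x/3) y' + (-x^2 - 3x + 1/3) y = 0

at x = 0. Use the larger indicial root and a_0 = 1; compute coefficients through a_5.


Write in Frobenius form y'' + (p(x)/x) y' + (q(x)/x^2) y = 0:
  p(x) = 7/3,  q(x) = -x^2 - 3x + 1/3.
Indicial equation: r(r-1) + (7/3) r + (1/3) = 0 -> roots r_1 = -1/3, r_2 = -1.
Take r = r_1 = -1/3. Let y(x) = x^r sum_{n>=0} a_n x^n with a_0 = 1.
Substitute y = x^r sum a_n x^n and match x^{r+n}. The recurrence is
  D(n) a_n - 3 a_{n-1} - 1 a_{n-2} = 0,  where D(n) = (r+n)(r+n-1) + (7/3)(r+n) + (1/3).
  a_n = [3 a_{n-1} + 1 a_{n-2}] / D(n).
Since the indicial polynomial factors as (r - r_1)(r - r_2), D(n) = (r_1 + n - r_1)(r_1 + n - r_2) = n(n + 2/3).
Evaluating step by step (a_0 = 1):
  n = 1: D(1) = 1(1 + 2/3) = 5/3; numerator = 3(1) = 3; a_1 = (3)/(5/3) = 9/5
  n = 2: D(2) = 2(2 + 2/3) = 16/3; numerator = 3(9/5) + 1(1) = 32/5; a_2 = (32/5)/(16/3) = 6/5
  n = 3: D(3) = 3(3 + 2/3) = 11; numerator = 3(6/5) + 1(9/5) = 27/5; a_3 = (27/5)/(11) = 27/55
  n = 4: D(4) = 4(4 + 2/3) = 56/3; numerator = 3(27/55) + 1(6/5) = 147/55; a_4 = (147/55)/(56/3) = 63/440
  n = 5: D(5) = 5(5 + 2/3) = 85/3; numerator = 3(63/440) + 1(27/55) = 81/88; a_5 = (81/88)/(85/3) = 243/7480

r = -1/3; a_0 = 1; a_1 = 9/5; a_2 = 6/5; a_3 = 27/55; a_4 = 63/440; a_5 = 243/7480


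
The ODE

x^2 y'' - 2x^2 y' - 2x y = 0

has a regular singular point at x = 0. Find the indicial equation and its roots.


Divide by x^2 to reach normal form y'' + P_1(x) y' + P_2(x) y = 0 with P_1(x) = -2 and P_2(x) = -2/x.
x = 0 is a singular point because the y-coefficient -2/x has a pole at x = 0.
It is a regular singular point because x P_1(x) = p(x) = -2x and x^2 P_2(x) = q(x) = -2x are polynomials, hence analytic at x = 0.
p(0) = 0,  q(0) = 0.
Indicial equation: r(r-1) + p(0) r + q(0) = 0, i.e. r^2 + (p(0) - 1) r + q(0) = 0, i.e. r^2 - 1 r = 0.
Discriminant: (-1)^2 - 4(0) = 1, so r = (1 ± 1)/2.
Solving: r_1 = 1, r_2 = 0.

indicial: r^2 - 1 r = 0; roots r_1 = 1, r_2 = 0


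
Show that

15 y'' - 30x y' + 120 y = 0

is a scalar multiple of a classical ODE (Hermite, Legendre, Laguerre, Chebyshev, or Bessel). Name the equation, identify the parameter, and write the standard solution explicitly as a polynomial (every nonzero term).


All three coefficients share the factor 15; dividing through by 15 gives  y'' - 2x y' + 8 y = 0.
This matches the Hermite equation y'' - 2x y' + 2n y = 0 with 2n = 8, so n = 4; the polynomial solution is H_4(x).
With y = sum_k a_k x^k, matching x^k gives (k+2)(k+1) a_{k+2} = 2(k - n) a_k = 2(k - 4) a_k. The right side vanishes at k = 4, so the series with the parity of 4 terminates at degree 4.
Standard normalization: leading coefficient of H_n is 2^n, so a_4 = 2^4 = 16. Work downward with a_k = (k+1)(k+2) a_{k+2} / (2(k - n)):
  a_2 = (3)(4)(16) / (2(2 - 4)) = 192/(-4) = -48
  a_0 = (1)(2)(-48) / (2(0 - 4)) = -96/(-8) = 12
Hence H_4(x) = 16 x^4 - 48 x^2 + 12.

H_4(x); series = 16 x^4 - 48 x^2 + 12


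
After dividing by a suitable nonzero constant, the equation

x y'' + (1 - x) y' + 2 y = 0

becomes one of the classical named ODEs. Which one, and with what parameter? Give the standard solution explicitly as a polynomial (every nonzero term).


The equation is already in a standard form:  x y'' + (1 - x) y' + 2 y = 0.
This matches the Laguerre equation x y'' + (1 - x) y' + n y = 0 with n = 2; the polynomial solution is L_2(x).
With y = sum_k a_k x^k, matching x^k gives (k+1)k a_{k+1} + (k+1) a_{k+1} - k a_k + n a_k = 0, i.e. (k+1)^2 a_{k+1} = (k - n) a_k = (k - 2) a_k. The right side vanishes at k = 2, so the series terminates at degree 2.
Standard normalization L_n(0) = 1 gives a_0 = 1. Work upward with a_{k+1} = (k - 2) a_k / (k+1)^2:
  a_1 = (0 - 2)(1) / 1^2 = -2/1 = -2
  a_2 = (1 - 2)(-2) / 2^2 = 2/4 = 1/2
Hence L_2(x) = x^2/2 - 2 x + 1.

L_2(x); series = x^2/2 - 2 x + 1


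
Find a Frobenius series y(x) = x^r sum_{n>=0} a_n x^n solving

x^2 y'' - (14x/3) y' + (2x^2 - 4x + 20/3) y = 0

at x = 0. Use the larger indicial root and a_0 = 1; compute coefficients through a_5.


Write in Frobenius form y'' + (p(x)/x) y' + (q(x)/x^2) y = 0:
  p(x) = -14/3,  q(x) = 2x^2 - 4x + 20/3.
Indicial equation: r(r-1) + (-14/3) r + (20/3) = 0 -> roots r_1 = 4, r_2 = 5/3.
Take r = r_1 = 4. Let y(x) = x^r sum_{n>=0} a_n x^n with a_0 = 1.
Substitute y = x^r sum a_n x^n and match x^{r+n}. The recurrence is
  D(n) a_n - 4 a_{n-1} + 2 a_{n-2} = 0,  where D(n) = (r+n)(r+n-1) + (-14/3)(r+n) + (20/3).
  a_n = [4 a_{n-1} - 2 a_{n-2}] / D(n).
Since the indicial polynomial factors as (r - r_1)(r - r_2), D(n) = (r_1 + n - r_1)(r_1 + n - r_2) = n(n + 7/3).
Evaluating step by step (a_0 = 1):
  n = 1: D(1) = 1(1 + 7/3) = 10/3; numerator = 4(1) = 4; a_1 = (4)/(10/3) = 6/5
  n = 2: D(2) = 2(2 + 7/3) = 26/3; numerator = 4(6/5) - 2(1) = 14/5; a_2 = (14/5)/(26/3) = 21/65
  n = 3: D(3) = 3(3 + 7/3) = 16; numerator = 4(21/65) - 2(6/5) = -72/65; a_3 = (-72/65)/(16) = -9/130
  n = 4: D(4) = 4(4 + 7/3) = 76/3; numerator = 4(-9/130) - 2(21/65) = -12/13; a_4 = (-12/13)/(76/3) = -9/247
  n = 5: D(5) = 5(5 + 7/3) = 110/3; numerator = 4(-9/247) - 2(-9/130) = -9/1235; a_5 = (-9/1235)/(110/3) = -27/135850

r = 4; a_0 = 1; a_1 = 6/5; a_2 = 21/65; a_3 = -9/130; a_4 = -9/247; a_5 = -27/135850


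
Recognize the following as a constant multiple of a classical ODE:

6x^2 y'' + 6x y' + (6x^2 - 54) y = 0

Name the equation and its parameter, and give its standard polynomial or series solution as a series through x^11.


All three coefficients share the factor 6; dividing through by 6 gives  x^2 y'' + x y' + (x^2 - 9) y = 0.
This matches the Bessel equation x^2 y'' + x y' + (x^2 - nu^2) y = 0 with nu^2 = 9, so nu = 3; the solution bounded at x = 0 is J_3(x).
Frobenius at x = 0: indicial roots ±nu; for r = nu the recurrence k(k + 2nu) c_k = -c_{k-2} gives the standard series J_nu(x) = sum_{k>=0} (-1)^k / (k! (k+nu)!) (x/2)^(2k+nu). Evaluate the first 5 terms:
  k = 0: (-1)^0 / (0! * 3! * 2^3) x^3 = 1/(1*6*8) x^3 = (1/48) x^3
  k = 1: (-1)^1 / (1! * 4! * 2^5) x^5 = -1/(1*24*32) x^5 = (-1/768) x^5
  k = 2: (-1)^2 / (2! * 5! * 2^7) x^7 = 1/(2*120*128) x^7 = (1/30720) x^7
  k = 3: (-1)^3 / (3! * 6! * 2^9) x^9 = -1/(6*720*512) x^9 = (-1/2211840) x^9
  k = 4: (-1)^4 / (4! * 7! * 2^11) x^11 = 1/(24*5040*2048) x^11 = (1/247726080) x^11
Hence J_3(x) = x^11/247726080 - x^9/2211840 + x^7/30720 - x^5/768 + x^3/48 + ....

J_3(x); series = x^11/247726080 - x^9/2211840 + x^7/30720 - x^5/768 + x^3/48


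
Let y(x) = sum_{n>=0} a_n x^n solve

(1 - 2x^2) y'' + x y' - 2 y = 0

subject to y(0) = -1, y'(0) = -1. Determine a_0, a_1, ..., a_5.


Ansatz: y(x) = sum_{n>=0} a_n x^n, so y'(x) = sum_{n>=1} n a_n x^(n-1) and y''(x) = sum_{n>=2} n(n-1) a_n x^(n-2).
Substitute into P(x) y'' + Q(x) y' + R(x) y = 0 with P(x) = 1 - 2x^2, Q(x) = x, R(x) = -2, and match powers of x.
Initial conditions: a_0 = -1, a_1 = -1.
Setting the coefficient of each power of x to zero and solving order by order (substituting the coefficients already found):
  x^0: 2 a_2 - 2 a_0 = 0  ->  2 a_2 = 2 a_0 = -2  ->  a_2 = -1
  x^1: 6 a_3 - a_1 = 0  ->  6 a_3 = a_1 = -1  ->  a_3 = -1/6
  x^2: 12 a_4 - 4 a_2 = 0  ->  12 a_4 = 4 a_2 = -4  ->  a_4 = -1/3
  x^3: 20 a_5 - 11 a_3 = 0  ->  20 a_5 = 11 a_3 = -11/6  ->  a_5 = -11/120
Truncated series: y(x) = -1 - x - x^2 - (1/6) x^3 - (1/3) x^4 - (11/120) x^5 + O(x^6).

a_0 = -1; a_1 = -1; a_2 = -1; a_3 = -1/6; a_4 = -1/3; a_5 = -11/120


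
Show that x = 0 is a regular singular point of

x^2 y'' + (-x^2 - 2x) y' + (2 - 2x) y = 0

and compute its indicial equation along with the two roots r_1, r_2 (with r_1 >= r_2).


Divide by x^2 to reach normal form y'' + P_1(x) y' + P_2(x) y = 0 with P_1(x) = -1 - 2/x and P_2(x) = -2/x + 2/x^2.
x = 0 is a singular point because the y'-coefficient -1 - 2/x has a pole at x = 0 and the y-coefficient -2/x + 2/x^2 has a pole at x = 0.
It is a regular singular point because x P_1(x) = p(x) = -x - 2 and x^2 P_2(x) = q(x) = 2 - 2x are polynomials, hence analytic at x = 0.
p(0) = -2,  q(0) = 2.
Indicial equation: r(r-1) + p(0) r + q(0) = 0, i.e. r^2 + (p(0) - 1) r + q(0) = 0, i.e. r^2 - 3 r + 2 = 0.
Discriminant: (-3)^2 - 4(2) = 1, so r = (3 ± 1)/2.
Solving: r_1 = 2, r_2 = 1.

indicial: r^2 - 3 r + 2 = 0; roots r_1 = 2, r_2 = 1


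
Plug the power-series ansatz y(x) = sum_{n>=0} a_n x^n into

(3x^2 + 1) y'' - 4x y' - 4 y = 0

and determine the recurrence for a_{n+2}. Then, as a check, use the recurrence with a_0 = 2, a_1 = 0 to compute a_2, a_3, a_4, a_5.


Substitute y = sum_n a_n x^n.
(1 + 3 x^2) y'' contributes (n+2)(n+1) a_{n+2} + 3 n(n-1) a_n at x^n.
-4 x y'(x) contributes -4 n a_n at x^n.
-4 y(x) contributes -4 a_n at x^n.
Matching x^n: (n+2)(n+1) a_{n+2} + (3 n(n-1) - 4 n - 4) a_n = 0.
Thus a_{n+2} = (-3 n(n-1) + 4 n + 4) / ((n+1)(n+2)) * a_n.

Check with a_0 = 2, a_1 = 0 (apply the recurrence for n = 0, 1, 2, 3): a_0 = 2, a_1 = 0, a_2 = 4, a_3 = 0, a_4 = 2, a_5 = 0.

a_(n+2) = (-3 n(n-1) + 4 n + 4) / ((n+1)(n+2)) * a_n; check: a_0 = 2, a_1 = 0, a_2 = 4, a_3 = 0, a_4 = 2, a_5 = 0


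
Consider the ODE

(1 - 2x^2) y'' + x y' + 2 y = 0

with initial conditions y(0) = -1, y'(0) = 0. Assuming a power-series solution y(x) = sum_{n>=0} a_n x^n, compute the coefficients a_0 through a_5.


Ansatz: y(x) = sum_{n>=0} a_n x^n, so y'(x) = sum_{n>=1} n a_n x^(n-1) and y''(x) = sum_{n>=2} n(n-1) a_n x^(n-2).
Substitute into P(x) y'' + Q(x) y' + R(x) y = 0 with P(x) = 1 - 2x^2, Q(x) = x, R(x) = 2, and match powers of x.
Initial conditions: a_0 = -1, a_1 = 0.
Setting the coefficient of each power of x to zero and solving order by order (substituting the coefficients already found):
  x^0: 2 a_2 + 2 a_0 = 0  ->  2 a_2 = -2 a_0 = 2  ->  a_2 = 1
  x^1: 6 a_3 + 3 a_1 = 0  ->  6 a_3 = -3 a_1 = 0  ->  a_3 = 0
  x^2: 12 a_4 = 0  ->  a_4 = 0
  x^3: 20 a_5 - 7 a_3 = 0  ->  20 a_5 = 7 a_3 = 0  ->  a_5 = 0
Truncated series: y(x) = -1 + x^2 + O(x^6).

a_0 = -1; a_1 = 0; a_2 = 1; a_3 = 0; a_4 = 0; a_5 = 0
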